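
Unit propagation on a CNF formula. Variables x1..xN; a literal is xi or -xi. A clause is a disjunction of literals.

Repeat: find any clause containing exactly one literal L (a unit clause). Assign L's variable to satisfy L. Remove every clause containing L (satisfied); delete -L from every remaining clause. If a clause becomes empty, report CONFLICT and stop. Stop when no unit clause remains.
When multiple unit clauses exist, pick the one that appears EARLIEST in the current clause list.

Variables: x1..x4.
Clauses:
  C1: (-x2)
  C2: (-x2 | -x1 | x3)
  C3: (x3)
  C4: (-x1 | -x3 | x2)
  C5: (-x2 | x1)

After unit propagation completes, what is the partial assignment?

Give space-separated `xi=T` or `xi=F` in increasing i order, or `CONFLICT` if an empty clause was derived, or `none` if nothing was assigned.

unit clause [-2] forces x2=F; simplify:
  drop 2 from [-1, -3, 2] -> [-1, -3]
  satisfied 3 clause(s); 2 remain; assigned so far: [2]
unit clause [3] forces x3=T; simplify:
  drop -3 from [-1, -3] -> [-1]
  satisfied 1 clause(s); 1 remain; assigned so far: [2, 3]
unit clause [-1] forces x1=F; simplify:
  satisfied 1 clause(s); 0 remain; assigned so far: [1, 2, 3]

Answer: x1=F x2=F x3=T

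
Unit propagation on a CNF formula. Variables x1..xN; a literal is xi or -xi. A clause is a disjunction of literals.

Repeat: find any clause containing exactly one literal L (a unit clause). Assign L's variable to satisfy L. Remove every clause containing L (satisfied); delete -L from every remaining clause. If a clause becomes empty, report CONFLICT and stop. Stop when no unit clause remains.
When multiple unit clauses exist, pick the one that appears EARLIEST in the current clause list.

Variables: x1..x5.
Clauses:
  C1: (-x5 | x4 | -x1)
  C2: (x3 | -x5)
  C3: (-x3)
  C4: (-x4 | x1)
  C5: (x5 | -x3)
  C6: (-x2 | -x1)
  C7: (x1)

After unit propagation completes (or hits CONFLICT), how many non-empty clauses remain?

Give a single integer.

unit clause [-3] forces x3=F; simplify:
  drop 3 from [3, -5] -> [-5]
  satisfied 2 clause(s); 5 remain; assigned so far: [3]
unit clause [-5] forces x5=F; simplify:
  satisfied 2 clause(s); 3 remain; assigned so far: [3, 5]
unit clause [1] forces x1=T; simplify:
  drop -1 from [-2, -1] -> [-2]
  satisfied 2 clause(s); 1 remain; assigned so far: [1, 3, 5]
unit clause [-2] forces x2=F; simplify:
  satisfied 1 clause(s); 0 remain; assigned so far: [1, 2, 3, 5]

Answer: 0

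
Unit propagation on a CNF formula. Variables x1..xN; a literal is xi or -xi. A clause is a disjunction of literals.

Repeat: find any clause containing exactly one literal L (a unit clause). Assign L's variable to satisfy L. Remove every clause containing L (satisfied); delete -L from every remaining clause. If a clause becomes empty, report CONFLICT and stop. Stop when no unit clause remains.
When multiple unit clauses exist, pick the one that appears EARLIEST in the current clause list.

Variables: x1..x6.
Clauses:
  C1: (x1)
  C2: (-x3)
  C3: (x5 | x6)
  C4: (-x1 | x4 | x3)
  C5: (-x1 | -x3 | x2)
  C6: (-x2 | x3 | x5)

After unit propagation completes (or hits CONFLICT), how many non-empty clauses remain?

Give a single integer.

Answer: 2

Derivation:
unit clause [1] forces x1=T; simplify:
  drop -1 from [-1, 4, 3] -> [4, 3]
  drop -1 from [-1, -3, 2] -> [-3, 2]
  satisfied 1 clause(s); 5 remain; assigned so far: [1]
unit clause [-3] forces x3=F; simplify:
  drop 3 from [4, 3] -> [4]
  drop 3 from [-2, 3, 5] -> [-2, 5]
  satisfied 2 clause(s); 3 remain; assigned so far: [1, 3]
unit clause [4] forces x4=T; simplify:
  satisfied 1 clause(s); 2 remain; assigned so far: [1, 3, 4]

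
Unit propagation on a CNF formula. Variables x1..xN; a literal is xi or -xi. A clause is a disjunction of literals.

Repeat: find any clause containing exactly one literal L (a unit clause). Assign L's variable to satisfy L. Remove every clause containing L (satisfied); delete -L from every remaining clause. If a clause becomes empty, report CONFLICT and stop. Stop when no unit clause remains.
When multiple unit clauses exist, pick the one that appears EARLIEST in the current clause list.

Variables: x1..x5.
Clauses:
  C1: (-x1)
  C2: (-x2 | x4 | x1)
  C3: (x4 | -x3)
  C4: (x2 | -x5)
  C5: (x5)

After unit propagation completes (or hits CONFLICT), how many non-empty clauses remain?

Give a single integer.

Answer: 0

Derivation:
unit clause [-1] forces x1=F; simplify:
  drop 1 from [-2, 4, 1] -> [-2, 4]
  satisfied 1 clause(s); 4 remain; assigned so far: [1]
unit clause [5] forces x5=T; simplify:
  drop -5 from [2, -5] -> [2]
  satisfied 1 clause(s); 3 remain; assigned so far: [1, 5]
unit clause [2] forces x2=T; simplify:
  drop -2 from [-2, 4] -> [4]
  satisfied 1 clause(s); 2 remain; assigned so far: [1, 2, 5]
unit clause [4] forces x4=T; simplify:
  satisfied 2 clause(s); 0 remain; assigned so far: [1, 2, 4, 5]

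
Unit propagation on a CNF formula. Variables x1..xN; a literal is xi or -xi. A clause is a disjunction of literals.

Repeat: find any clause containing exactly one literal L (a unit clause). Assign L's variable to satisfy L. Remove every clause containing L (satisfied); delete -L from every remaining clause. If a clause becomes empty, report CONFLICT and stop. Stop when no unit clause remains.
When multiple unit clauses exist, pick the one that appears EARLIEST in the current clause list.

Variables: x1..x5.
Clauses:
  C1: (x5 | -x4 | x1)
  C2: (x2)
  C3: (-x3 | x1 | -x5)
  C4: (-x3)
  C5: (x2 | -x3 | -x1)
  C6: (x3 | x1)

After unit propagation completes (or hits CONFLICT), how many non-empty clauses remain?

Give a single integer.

Answer: 0

Derivation:
unit clause [2] forces x2=T; simplify:
  satisfied 2 clause(s); 4 remain; assigned so far: [2]
unit clause [-3] forces x3=F; simplify:
  drop 3 from [3, 1] -> [1]
  satisfied 2 clause(s); 2 remain; assigned so far: [2, 3]
unit clause [1] forces x1=T; simplify:
  satisfied 2 clause(s); 0 remain; assigned so far: [1, 2, 3]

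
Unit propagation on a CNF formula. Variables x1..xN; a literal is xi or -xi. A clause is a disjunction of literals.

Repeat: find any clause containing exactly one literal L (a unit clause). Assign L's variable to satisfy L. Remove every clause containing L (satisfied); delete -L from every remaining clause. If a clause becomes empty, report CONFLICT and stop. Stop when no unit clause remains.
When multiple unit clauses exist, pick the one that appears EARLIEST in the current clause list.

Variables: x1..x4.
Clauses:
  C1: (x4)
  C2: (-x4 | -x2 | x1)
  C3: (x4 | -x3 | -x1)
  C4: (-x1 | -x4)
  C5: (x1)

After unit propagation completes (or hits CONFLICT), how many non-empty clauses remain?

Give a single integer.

unit clause [4] forces x4=T; simplify:
  drop -4 from [-4, -2, 1] -> [-2, 1]
  drop -4 from [-1, -4] -> [-1]
  satisfied 2 clause(s); 3 remain; assigned so far: [4]
unit clause [-1] forces x1=F; simplify:
  drop 1 from [-2, 1] -> [-2]
  drop 1 from [1] -> [] (empty!)
  satisfied 1 clause(s); 2 remain; assigned so far: [1, 4]
CONFLICT (empty clause)

Answer: 1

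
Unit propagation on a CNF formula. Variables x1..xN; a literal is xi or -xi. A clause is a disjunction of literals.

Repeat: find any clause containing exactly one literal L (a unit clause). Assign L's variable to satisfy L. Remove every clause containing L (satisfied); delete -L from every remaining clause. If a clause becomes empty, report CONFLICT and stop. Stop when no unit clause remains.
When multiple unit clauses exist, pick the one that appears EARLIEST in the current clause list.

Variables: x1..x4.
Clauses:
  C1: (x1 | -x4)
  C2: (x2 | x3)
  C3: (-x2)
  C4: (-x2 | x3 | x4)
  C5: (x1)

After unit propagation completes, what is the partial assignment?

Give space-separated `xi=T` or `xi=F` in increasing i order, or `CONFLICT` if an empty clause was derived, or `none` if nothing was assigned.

unit clause [-2] forces x2=F; simplify:
  drop 2 from [2, 3] -> [3]
  satisfied 2 clause(s); 3 remain; assigned so far: [2]
unit clause [3] forces x3=T; simplify:
  satisfied 1 clause(s); 2 remain; assigned so far: [2, 3]
unit clause [1] forces x1=T; simplify:
  satisfied 2 clause(s); 0 remain; assigned so far: [1, 2, 3]

Answer: x1=T x2=F x3=T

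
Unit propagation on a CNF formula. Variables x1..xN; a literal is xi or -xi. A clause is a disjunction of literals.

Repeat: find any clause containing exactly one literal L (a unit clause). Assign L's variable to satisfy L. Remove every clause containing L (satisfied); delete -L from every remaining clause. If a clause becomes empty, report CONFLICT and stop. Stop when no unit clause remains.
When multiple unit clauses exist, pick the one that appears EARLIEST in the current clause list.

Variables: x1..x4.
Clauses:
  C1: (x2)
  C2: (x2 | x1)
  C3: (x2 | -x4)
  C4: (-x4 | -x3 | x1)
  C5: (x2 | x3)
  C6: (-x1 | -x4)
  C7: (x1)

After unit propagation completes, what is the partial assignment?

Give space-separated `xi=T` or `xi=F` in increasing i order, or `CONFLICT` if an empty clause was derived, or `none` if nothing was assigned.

unit clause [2] forces x2=T; simplify:
  satisfied 4 clause(s); 3 remain; assigned so far: [2]
unit clause [1] forces x1=T; simplify:
  drop -1 from [-1, -4] -> [-4]
  satisfied 2 clause(s); 1 remain; assigned so far: [1, 2]
unit clause [-4] forces x4=F; simplify:
  satisfied 1 clause(s); 0 remain; assigned so far: [1, 2, 4]

Answer: x1=T x2=T x4=F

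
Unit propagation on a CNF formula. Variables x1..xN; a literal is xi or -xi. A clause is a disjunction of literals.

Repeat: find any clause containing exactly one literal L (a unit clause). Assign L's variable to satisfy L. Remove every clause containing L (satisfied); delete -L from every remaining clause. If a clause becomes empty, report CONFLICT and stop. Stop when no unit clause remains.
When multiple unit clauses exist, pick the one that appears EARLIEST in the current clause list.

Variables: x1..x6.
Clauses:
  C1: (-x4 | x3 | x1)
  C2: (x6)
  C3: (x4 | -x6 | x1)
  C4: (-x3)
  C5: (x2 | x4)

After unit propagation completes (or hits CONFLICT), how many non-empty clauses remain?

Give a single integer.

unit clause [6] forces x6=T; simplify:
  drop -6 from [4, -6, 1] -> [4, 1]
  satisfied 1 clause(s); 4 remain; assigned so far: [6]
unit clause [-3] forces x3=F; simplify:
  drop 3 from [-4, 3, 1] -> [-4, 1]
  satisfied 1 clause(s); 3 remain; assigned so far: [3, 6]

Answer: 3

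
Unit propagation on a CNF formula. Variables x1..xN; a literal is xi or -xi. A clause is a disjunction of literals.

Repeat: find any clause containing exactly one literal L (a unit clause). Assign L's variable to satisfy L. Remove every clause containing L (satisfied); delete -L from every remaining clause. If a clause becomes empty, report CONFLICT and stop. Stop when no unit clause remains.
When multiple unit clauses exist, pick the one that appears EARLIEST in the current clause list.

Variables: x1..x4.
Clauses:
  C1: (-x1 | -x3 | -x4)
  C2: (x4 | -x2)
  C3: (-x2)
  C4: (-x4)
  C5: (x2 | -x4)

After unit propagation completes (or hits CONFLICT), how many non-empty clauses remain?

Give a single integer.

Answer: 0

Derivation:
unit clause [-2] forces x2=F; simplify:
  drop 2 from [2, -4] -> [-4]
  satisfied 2 clause(s); 3 remain; assigned so far: [2]
unit clause [-4] forces x4=F; simplify:
  satisfied 3 clause(s); 0 remain; assigned so far: [2, 4]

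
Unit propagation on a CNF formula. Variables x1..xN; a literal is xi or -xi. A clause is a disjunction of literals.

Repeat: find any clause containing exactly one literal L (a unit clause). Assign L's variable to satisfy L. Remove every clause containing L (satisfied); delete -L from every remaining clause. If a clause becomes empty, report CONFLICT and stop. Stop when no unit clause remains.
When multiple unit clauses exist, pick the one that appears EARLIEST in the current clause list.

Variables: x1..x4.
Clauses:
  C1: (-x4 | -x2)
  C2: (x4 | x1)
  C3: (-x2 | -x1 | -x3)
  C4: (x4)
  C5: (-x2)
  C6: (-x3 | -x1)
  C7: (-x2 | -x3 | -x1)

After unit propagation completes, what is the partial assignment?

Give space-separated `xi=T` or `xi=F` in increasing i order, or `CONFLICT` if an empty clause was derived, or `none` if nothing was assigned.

Answer: x2=F x4=T

Derivation:
unit clause [4] forces x4=T; simplify:
  drop -4 from [-4, -2] -> [-2]
  satisfied 2 clause(s); 5 remain; assigned so far: [4]
unit clause [-2] forces x2=F; simplify:
  satisfied 4 clause(s); 1 remain; assigned so far: [2, 4]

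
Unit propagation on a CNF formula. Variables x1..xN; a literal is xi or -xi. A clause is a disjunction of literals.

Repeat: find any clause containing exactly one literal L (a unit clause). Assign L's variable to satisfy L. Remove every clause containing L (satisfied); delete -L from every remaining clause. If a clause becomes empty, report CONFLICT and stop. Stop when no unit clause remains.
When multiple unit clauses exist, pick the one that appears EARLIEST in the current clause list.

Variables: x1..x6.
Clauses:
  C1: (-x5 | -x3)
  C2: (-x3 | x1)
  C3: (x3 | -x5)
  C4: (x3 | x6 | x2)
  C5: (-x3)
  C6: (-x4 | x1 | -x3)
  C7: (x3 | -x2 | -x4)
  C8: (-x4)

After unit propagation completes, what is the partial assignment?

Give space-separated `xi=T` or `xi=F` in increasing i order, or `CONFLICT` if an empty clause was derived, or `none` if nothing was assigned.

unit clause [-3] forces x3=F; simplify:
  drop 3 from [3, -5] -> [-5]
  drop 3 from [3, 6, 2] -> [6, 2]
  drop 3 from [3, -2, -4] -> [-2, -4]
  satisfied 4 clause(s); 4 remain; assigned so far: [3]
unit clause [-5] forces x5=F; simplify:
  satisfied 1 clause(s); 3 remain; assigned so far: [3, 5]
unit clause [-4] forces x4=F; simplify:
  satisfied 2 clause(s); 1 remain; assigned so far: [3, 4, 5]

Answer: x3=F x4=F x5=F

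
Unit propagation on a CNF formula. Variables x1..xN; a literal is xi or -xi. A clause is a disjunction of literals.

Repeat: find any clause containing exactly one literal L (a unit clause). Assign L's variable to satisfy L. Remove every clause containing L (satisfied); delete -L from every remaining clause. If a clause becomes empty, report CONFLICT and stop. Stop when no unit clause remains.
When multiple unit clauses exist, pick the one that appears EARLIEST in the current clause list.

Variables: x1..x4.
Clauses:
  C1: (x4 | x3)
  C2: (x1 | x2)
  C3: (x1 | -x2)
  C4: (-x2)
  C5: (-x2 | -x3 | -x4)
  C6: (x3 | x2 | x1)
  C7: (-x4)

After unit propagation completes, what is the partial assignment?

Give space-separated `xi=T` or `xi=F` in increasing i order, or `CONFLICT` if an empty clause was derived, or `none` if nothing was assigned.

unit clause [-2] forces x2=F; simplify:
  drop 2 from [1, 2] -> [1]
  drop 2 from [3, 2, 1] -> [3, 1]
  satisfied 3 clause(s); 4 remain; assigned so far: [2]
unit clause [1] forces x1=T; simplify:
  satisfied 2 clause(s); 2 remain; assigned so far: [1, 2]
unit clause [-4] forces x4=F; simplify:
  drop 4 from [4, 3] -> [3]
  satisfied 1 clause(s); 1 remain; assigned so far: [1, 2, 4]
unit clause [3] forces x3=T; simplify:
  satisfied 1 clause(s); 0 remain; assigned so far: [1, 2, 3, 4]

Answer: x1=T x2=F x3=T x4=F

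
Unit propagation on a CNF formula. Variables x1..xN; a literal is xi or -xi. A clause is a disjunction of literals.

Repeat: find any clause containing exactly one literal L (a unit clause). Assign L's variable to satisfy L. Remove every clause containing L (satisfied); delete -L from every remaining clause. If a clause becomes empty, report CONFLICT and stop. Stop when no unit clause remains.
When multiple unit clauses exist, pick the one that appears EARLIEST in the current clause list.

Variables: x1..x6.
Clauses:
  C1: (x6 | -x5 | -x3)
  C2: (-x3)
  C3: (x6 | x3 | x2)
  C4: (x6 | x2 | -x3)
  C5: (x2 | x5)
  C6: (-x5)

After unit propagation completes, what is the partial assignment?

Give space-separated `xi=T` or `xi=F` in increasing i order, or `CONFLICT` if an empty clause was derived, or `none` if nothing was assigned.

unit clause [-3] forces x3=F; simplify:
  drop 3 from [6, 3, 2] -> [6, 2]
  satisfied 3 clause(s); 3 remain; assigned so far: [3]
unit clause [-5] forces x5=F; simplify:
  drop 5 from [2, 5] -> [2]
  satisfied 1 clause(s); 2 remain; assigned so far: [3, 5]
unit clause [2] forces x2=T; simplify:
  satisfied 2 clause(s); 0 remain; assigned so far: [2, 3, 5]

Answer: x2=T x3=F x5=F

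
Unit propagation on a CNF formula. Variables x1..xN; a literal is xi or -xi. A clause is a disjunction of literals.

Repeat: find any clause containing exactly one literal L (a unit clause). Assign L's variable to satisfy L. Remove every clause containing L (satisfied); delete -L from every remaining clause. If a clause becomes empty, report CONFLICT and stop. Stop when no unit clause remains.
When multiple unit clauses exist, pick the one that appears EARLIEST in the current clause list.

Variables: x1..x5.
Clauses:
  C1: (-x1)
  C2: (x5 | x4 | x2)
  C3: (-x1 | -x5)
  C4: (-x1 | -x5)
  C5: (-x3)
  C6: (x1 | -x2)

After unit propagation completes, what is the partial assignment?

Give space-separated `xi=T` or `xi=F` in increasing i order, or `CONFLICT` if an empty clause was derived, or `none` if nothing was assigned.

unit clause [-1] forces x1=F; simplify:
  drop 1 from [1, -2] -> [-2]
  satisfied 3 clause(s); 3 remain; assigned so far: [1]
unit clause [-3] forces x3=F; simplify:
  satisfied 1 clause(s); 2 remain; assigned so far: [1, 3]
unit clause [-2] forces x2=F; simplify:
  drop 2 from [5, 4, 2] -> [5, 4]
  satisfied 1 clause(s); 1 remain; assigned so far: [1, 2, 3]

Answer: x1=F x2=F x3=F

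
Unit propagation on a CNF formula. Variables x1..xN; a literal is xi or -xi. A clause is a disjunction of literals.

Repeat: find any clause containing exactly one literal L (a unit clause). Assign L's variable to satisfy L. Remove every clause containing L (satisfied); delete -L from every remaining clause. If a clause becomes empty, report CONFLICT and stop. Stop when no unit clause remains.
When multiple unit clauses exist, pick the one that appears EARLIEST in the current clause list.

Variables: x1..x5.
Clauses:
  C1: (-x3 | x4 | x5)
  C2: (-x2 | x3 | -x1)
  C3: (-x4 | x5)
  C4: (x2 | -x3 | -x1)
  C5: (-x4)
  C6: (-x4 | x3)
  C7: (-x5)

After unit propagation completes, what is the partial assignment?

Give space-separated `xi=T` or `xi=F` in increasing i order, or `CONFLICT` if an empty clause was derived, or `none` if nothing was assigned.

unit clause [-4] forces x4=F; simplify:
  drop 4 from [-3, 4, 5] -> [-3, 5]
  satisfied 3 clause(s); 4 remain; assigned so far: [4]
unit clause [-5] forces x5=F; simplify:
  drop 5 from [-3, 5] -> [-3]
  satisfied 1 clause(s); 3 remain; assigned so far: [4, 5]
unit clause [-3] forces x3=F; simplify:
  drop 3 from [-2, 3, -1] -> [-2, -1]
  satisfied 2 clause(s); 1 remain; assigned so far: [3, 4, 5]

Answer: x3=F x4=F x5=F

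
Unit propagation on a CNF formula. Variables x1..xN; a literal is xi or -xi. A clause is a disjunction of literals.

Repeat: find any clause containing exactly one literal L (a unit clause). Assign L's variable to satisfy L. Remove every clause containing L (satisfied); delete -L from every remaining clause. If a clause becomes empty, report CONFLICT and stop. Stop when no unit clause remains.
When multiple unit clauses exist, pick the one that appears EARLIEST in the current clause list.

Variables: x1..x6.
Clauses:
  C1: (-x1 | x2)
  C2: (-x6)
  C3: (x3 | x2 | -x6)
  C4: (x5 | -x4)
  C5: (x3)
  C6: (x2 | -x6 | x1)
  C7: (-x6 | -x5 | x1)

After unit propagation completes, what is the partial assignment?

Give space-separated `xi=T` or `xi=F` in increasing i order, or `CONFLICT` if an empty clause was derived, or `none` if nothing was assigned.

unit clause [-6] forces x6=F; simplify:
  satisfied 4 clause(s); 3 remain; assigned so far: [6]
unit clause [3] forces x3=T; simplify:
  satisfied 1 clause(s); 2 remain; assigned so far: [3, 6]

Answer: x3=T x6=F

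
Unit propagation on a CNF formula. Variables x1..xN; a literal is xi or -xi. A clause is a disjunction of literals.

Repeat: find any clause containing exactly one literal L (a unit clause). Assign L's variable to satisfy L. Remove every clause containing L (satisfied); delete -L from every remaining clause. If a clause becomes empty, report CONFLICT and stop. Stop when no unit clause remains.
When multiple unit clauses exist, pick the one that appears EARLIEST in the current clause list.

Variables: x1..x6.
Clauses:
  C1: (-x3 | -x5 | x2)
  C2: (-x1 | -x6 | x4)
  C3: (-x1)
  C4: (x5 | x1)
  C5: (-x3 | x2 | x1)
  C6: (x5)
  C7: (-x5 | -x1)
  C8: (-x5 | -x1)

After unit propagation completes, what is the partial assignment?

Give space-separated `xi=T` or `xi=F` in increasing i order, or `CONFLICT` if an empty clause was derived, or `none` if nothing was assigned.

Answer: x1=F x5=T

Derivation:
unit clause [-1] forces x1=F; simplify:
  drop 1 from [5, 1] -> [5]
  drop 1 from [-3, 2, 1] -> [-3, 2]
  satisfied 4 clause(s); 4 remain; assigned so far: [1]
unit clause [5] forces x5=T; simplify:
  drop -5 from [-3, -5, 2] -> [-3, 2]
  satisfied 2 clause(s); 2 remain; assigned so far: [1, 5]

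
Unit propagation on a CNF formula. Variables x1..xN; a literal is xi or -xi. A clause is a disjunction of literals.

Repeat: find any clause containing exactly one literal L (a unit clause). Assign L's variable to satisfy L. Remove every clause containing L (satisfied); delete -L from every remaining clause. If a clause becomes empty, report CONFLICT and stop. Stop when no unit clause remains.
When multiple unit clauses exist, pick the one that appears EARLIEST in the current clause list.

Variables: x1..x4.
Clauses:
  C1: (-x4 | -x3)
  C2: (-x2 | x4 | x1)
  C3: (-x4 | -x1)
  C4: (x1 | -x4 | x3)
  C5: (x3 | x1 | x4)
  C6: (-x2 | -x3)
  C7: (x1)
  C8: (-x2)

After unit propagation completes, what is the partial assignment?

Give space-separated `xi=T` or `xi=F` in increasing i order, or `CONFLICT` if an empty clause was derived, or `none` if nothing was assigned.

unit clause [1] forces x1=T; simplify:
  drop -1 from [-4, -1] -> [-4]
  satisfied 4 clause(s); 4 remain; assigned so far: [1]
unit clause [-4] forces x4=F; simplify:
  satisfied 2 clause(s); 2 remain; assigned so far: [1, 4]
unit clause [-2] forces x2=F; simplify:
  satisfied 2 clause(s); 0 remain; assigned so far: [1, 2, 4]

Answer: x1=T x2=F x4=F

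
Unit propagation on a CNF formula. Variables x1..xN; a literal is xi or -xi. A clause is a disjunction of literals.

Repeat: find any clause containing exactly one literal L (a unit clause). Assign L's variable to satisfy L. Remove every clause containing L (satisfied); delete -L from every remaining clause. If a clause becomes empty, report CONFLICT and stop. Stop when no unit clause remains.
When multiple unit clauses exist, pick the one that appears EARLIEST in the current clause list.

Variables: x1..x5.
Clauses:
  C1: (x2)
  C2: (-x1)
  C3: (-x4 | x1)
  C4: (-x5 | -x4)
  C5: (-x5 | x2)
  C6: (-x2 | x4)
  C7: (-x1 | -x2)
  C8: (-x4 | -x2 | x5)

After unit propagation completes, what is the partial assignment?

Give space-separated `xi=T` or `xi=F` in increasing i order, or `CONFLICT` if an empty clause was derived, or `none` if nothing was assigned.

unit clause [2] forces x2=T; simplify:
  drop -2 from [-2, 4] -> [4]
  drop -2 from [-1, -2] -> [-1]
  drop -2 from [-4, -2, 5] -> [-4, 5]
  satisfied 2 clause(s); 6 remain; assigned so far: [2]
unit clause [-1] forces x1=F; simplify:
  drop 1 from [-4, 1] -> [-4]
  satisfied 2 clause(s); 4 remain; assigned so far: [1, 2]
unit clause [-4] forces x4=F; simplify:
  drop 4 from [4] -> [] (empty!)
  satisfied 3 clause(s); 1 remain; assigned so far: [1, 2, 4]
CONFLICT (empty clause)

Answer: CONFLICT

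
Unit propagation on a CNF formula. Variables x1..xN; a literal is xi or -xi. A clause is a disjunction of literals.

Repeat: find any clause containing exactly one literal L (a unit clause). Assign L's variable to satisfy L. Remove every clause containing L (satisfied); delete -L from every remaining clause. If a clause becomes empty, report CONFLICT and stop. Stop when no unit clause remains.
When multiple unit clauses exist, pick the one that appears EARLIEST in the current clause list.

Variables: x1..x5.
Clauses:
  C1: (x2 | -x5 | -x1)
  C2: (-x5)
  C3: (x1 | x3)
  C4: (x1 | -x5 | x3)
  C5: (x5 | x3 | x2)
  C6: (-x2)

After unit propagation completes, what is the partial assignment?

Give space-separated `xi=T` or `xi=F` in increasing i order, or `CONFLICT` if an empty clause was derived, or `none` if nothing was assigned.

Answer: x2=F x3=T x5=F

Derivation:
unit clause [-5] forces x5=F; simplify:
  drop 5 from [5, 3, 2] -> [3, 2]
  satisfied 3 clause(s); 3 remain; assigned so far: [5]
unit clause [-2] forces x2=F; simplify:
  drop 2 from [3, 2] -> [3]
  satisfied 1 clause(s); 2 remain; assigned so far: [2, 5]
unit clause [3] forces x3=T; simplify:
  satisfied 2 clause(s); 0 remain; assigned so far: [2, 3, 5]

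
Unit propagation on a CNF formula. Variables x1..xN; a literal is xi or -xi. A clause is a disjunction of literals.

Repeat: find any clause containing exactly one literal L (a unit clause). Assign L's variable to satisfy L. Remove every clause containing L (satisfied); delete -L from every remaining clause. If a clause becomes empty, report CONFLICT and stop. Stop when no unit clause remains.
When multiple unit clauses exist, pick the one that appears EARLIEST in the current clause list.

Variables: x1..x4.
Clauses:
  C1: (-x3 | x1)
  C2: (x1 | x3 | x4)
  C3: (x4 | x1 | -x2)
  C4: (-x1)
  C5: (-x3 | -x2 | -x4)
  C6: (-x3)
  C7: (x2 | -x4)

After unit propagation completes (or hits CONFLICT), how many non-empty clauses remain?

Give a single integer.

Answer: 0

Derivation:
unit clause [-1] forces x1=F; simplify:
  drop 1 from [-3, 1] -> [-3]
  drop 1 from [1, 3, 4] -> [3, 4]
  drop 1 from [4, 1, -2] -> [4, -2]
  satisfied 1 clause(s); 6 remain; assigned so far: [1]
unit clause [-3] forces x3=F; simplify:
  drop 3 from [3, 4] -> [4]
  satisfied 3 clause(s); 3 remain; assigned so far: [1, 3]
unit clause [4] forces x4=T; simplify:
  drop -4 from [2, -4] -> [2]
  satisfied 2 clause(s); 1 remain; assigned so far: [1, 3, 4]
unit clause [2] forces x2=T; simplify:
  satisfied 1 clause(s); 0 remain; assigned so far: [1, 2, 3, 4]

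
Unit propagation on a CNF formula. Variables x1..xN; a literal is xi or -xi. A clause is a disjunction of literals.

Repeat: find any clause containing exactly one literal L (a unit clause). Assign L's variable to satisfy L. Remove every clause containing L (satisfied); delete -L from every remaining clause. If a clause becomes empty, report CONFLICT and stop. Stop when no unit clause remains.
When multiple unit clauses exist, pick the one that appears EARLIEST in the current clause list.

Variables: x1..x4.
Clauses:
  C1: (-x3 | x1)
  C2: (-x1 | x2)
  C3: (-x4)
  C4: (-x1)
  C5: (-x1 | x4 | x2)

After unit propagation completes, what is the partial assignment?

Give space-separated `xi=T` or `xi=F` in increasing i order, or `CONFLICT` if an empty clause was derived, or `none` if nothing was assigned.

unit clause [-4] forces x4=F; simplify:
  drop 4 from [-1, 4, 2] -> [-1, 2]
  satisfied 1 clause(s); 4 remain; assigned so far: [4]
unit clause [-1] forces x1=F; simplify:
  drop 1 from [-3, 1] -> [-3]
  satisfied 3 clause(s); 1 remain; assigned so far: [1, 4]
unit clause [-3] forces x3=F; simplify:
  satisfied 1 clause(s); 0 remain; assigned so far: [1, 3, 4]

Answer: x1=F x3=F x4=F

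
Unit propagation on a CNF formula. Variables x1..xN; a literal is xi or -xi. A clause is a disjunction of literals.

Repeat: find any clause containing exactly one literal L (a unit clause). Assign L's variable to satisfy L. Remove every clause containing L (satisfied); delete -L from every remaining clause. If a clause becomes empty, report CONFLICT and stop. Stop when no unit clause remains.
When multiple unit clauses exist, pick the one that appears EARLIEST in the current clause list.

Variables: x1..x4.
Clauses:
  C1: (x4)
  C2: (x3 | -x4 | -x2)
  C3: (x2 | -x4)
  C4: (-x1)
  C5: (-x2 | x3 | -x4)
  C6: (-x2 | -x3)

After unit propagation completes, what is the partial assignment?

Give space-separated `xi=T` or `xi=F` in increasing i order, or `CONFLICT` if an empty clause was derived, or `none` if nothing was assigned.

unit clause [4] forces x4=T; simplify:
  drop -4 from [3, -4, -2] -> [3, -2]
  drop -4 from [2, -4] -> [2]
  drop -4 from [-2, 3, -4] -> [-2, 3]
  satisfied 1 clause(s); 5 remain; assigned so far: [4]
unit clause [2] forces x2=T; simplify:
  drop -2 from [3, -2] -> [3]
  drop -2 from [-2, 3] -> [3]
  drop -2 from [-2, -3] -> [-3]
  satisfied 1 clause(s); 4 remain; assigned so far: [2, 4]
unit clause [3] forces x3=T; simplify:
  drop -3 from [-3] -> [] (empty!)
  satisfied 2 clause(s); 2 remain; assigned so far: [2, 3, 4]
CONFLICT (empty clause)

Answer: CONFLICT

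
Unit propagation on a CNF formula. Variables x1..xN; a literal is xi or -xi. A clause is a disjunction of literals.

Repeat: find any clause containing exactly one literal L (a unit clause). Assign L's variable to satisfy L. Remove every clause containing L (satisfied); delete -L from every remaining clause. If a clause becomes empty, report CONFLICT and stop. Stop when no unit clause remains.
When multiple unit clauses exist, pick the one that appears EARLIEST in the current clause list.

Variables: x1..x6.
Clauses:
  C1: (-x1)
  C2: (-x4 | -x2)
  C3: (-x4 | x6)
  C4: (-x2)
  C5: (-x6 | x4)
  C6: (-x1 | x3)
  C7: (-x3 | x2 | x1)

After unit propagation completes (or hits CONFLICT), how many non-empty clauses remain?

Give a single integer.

Answer: 2

Derivation:
unit clause [-1] forces x1=F; simplify:
  drop 1 from [-3, 2, 1] -> [-3, 2]
  satisfied 2 clause(s); 5 remain; assigned so far: [1]
unit clause [-2] forces x2=F; simplify:
  drop 2 from [-3, 2] -> [-3]
  satisfied 2 clause(s); 3 remain; assigned so far: [1, 2]
unit clause [-3] forces x3=F; simplify:
  satisfied 1 clause(s); 2 remain; assigned so far: [1, 2, 3]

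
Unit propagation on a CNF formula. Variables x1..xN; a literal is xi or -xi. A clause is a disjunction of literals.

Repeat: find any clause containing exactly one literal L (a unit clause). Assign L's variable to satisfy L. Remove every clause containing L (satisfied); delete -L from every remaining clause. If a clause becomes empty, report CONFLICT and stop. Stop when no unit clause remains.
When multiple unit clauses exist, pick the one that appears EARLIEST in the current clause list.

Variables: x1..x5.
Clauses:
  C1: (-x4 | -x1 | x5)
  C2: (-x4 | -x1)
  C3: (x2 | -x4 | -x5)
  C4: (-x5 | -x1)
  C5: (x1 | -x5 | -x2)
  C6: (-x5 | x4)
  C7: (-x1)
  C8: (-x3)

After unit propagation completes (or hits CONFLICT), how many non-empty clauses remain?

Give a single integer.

unit clause [-1] forces x1=F; simplify:
  drop 1 from [1, -5, -2] -> [-5, -2]
  satisfied 4 clause(s); 4 remain; assigned so far: [1]
unit clause [-3] forces x3=F; simplify:
  satisfied 1 clause(s); 3 remain; assigned so far: [1, 3]

Answer: 3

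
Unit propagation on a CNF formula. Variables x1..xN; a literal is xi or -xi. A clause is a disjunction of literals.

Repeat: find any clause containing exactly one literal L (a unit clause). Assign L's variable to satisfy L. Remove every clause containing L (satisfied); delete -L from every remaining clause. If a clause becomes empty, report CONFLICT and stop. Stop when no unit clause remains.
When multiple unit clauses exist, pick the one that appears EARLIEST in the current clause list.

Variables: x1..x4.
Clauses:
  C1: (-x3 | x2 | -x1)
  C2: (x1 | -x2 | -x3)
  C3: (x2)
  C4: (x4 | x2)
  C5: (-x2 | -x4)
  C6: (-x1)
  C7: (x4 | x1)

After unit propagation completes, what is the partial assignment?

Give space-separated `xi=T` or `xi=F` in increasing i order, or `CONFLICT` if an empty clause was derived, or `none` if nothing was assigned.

unit clause [2] forces x2=T; simplify:
  drop -2 from [1, -2, -3] -> [1, -3]
  drop -2 from [-2, -4] -> [-4]
  satisfied 3 clause(s); 4 remain; assigned so far: [2]
unit clause [-4] forces x4=F; simplify:
  drop 4 from [4, 1] -> [1]
  satisfied 1 clause(s); 3 remain; assigned so far: [2, 4]
unit clause [-1] forces x1=F; simplify:
  drop 1 from [1, -3] -> [-3]
  drop 1 from [1] -> [] (empty!)
  satisfied 1 clause(s); 2 remain; assigned so far: [1, 2, 4]
CONFLICT (empty clause)

Answer: CONFLICT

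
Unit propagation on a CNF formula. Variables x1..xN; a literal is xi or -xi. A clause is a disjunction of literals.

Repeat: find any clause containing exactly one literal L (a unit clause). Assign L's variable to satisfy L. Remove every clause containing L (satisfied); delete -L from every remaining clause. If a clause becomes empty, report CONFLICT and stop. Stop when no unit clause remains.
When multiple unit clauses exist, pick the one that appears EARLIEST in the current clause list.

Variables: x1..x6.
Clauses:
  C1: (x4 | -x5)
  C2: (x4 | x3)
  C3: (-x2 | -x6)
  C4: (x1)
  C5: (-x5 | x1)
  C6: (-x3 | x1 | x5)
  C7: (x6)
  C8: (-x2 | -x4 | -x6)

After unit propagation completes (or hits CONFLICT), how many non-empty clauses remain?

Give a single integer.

unit clause [1] forces x1=T; simplify:
  satisfied 3 clause(s); 5 remain; assigned so far: [1]
unit clause [6] forces x6=T; simplify:
  drop -6 from [-2, -6] -> [-2]
  drop -6 from [-2, -4, -6] -> [-2, -4]
  satisfied 1 clause(s); 4 remain; assigned so far: [1, 6]
unit clause [-2] forces x2=F; simplify:
  satisfied 2 clause(s); 2 remain; assigned so far: [1, 2, 6]

Answer: 2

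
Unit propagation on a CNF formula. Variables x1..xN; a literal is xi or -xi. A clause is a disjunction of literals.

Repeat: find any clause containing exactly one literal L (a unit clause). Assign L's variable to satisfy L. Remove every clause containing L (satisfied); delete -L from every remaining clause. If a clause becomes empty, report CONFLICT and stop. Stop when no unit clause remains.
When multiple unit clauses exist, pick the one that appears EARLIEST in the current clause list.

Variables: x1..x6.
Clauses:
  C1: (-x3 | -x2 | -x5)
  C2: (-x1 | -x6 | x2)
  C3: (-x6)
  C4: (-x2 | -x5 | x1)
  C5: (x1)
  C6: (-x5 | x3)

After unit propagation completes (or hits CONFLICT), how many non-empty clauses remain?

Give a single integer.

Answer: 2

Derivation:
unit clause [-6] forces x6=F; simplify:
  satisfied 2 clause(s); 4 remain; assigned so far: [6]
unit clause [1] forces x1=T; simplify:
  satisfied 2 clause(s); 2 remain; assigned so far: [1, 6]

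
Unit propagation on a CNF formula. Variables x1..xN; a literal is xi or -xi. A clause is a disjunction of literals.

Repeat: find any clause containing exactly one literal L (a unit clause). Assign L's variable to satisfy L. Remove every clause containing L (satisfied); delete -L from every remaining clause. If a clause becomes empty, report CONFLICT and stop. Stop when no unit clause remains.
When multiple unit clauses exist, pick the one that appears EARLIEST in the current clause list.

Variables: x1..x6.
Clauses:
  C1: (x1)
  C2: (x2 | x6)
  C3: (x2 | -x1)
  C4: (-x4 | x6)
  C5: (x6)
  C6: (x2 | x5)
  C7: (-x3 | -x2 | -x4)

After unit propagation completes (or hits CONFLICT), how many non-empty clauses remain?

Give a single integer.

Answer: 1

Derivation:
unit clause [1] forces x1=T; simplify:
  drop -1 from [2, -1] -> [2]
  satisfied 1 clause(s); 6 remain; assigned so far: [1]
unit clause [2] forces x2=T; simplify:
  drop -2 from [-3, -2, -4] -> [-3, -4]
  satisfied 3 clause(s); 3 remain; assigned so far: [1, 2]
unit clause [6] forces x6=T; simplify:
  satisfied 2 clause(s); 1 remain; assigned so far: [1, 2, 6]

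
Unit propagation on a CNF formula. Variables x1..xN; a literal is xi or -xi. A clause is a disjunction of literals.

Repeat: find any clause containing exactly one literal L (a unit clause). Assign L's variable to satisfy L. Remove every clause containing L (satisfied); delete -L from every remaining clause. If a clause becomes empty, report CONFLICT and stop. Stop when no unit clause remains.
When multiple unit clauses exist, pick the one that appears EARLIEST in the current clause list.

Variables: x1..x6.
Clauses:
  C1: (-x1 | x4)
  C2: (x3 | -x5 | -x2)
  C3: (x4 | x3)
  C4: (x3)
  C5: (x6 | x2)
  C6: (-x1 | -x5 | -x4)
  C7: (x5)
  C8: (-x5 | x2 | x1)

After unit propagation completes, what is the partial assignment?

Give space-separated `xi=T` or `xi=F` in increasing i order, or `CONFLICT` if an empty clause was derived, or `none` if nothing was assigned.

unit clause [3] forces x3=T; simplify:
  satisfied 3 clause(s); 5 remain; assigned so far: [3]
unit clause [5] forces x5=T; simplify:
  drop -5 from [-1, -5, -4] -> [-1, -4]
  drop -5 from [-5, 2, 1] -> [2, 1]
  satisfied 1 clause(s); 4 remain; assigned so far: [3, 5]

Answer: x3=T x5=T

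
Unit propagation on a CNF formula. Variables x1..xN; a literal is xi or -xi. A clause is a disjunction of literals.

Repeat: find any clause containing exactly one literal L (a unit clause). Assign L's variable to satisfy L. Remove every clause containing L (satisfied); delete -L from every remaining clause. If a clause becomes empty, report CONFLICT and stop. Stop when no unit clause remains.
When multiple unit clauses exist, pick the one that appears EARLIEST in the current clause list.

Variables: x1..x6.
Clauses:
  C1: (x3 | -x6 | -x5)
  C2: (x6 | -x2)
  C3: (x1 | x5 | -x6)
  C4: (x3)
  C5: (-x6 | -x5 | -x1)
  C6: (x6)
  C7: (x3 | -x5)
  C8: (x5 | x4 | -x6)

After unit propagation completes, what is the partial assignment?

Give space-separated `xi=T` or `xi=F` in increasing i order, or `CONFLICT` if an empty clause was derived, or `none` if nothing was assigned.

unit clause [3] forces x3=T; simplify:
  satisfied 3 clause(s); 5 remain; assigned so far: [3]
unit clause [6] forces x6=T; simplify:
  drop -6 from [1, 5, -6] -> [1, 5]
  drop -6 from [-6, -5, -1] -> [-5, -1]
  drop -6 from [5, 4, -6] -> [5, 4]
  satisfied 2 clause(s); 3 remain; assigned so far: [3, 6]

Answer: x3=T x6=T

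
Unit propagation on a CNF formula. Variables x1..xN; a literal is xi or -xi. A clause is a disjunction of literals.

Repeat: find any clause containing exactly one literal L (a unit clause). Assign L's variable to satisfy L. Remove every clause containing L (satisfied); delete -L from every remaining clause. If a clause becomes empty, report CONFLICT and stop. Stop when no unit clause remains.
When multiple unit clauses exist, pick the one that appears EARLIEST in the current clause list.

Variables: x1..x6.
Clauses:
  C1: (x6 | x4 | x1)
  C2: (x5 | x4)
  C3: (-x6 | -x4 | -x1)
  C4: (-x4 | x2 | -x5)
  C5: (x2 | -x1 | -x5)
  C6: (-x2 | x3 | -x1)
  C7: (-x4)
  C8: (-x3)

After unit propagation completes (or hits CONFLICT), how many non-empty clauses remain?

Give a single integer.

unit clause [-4] forces x4=F; simplify:
  drop 4 from [6, 4, 1] -> [6, 1]
  drop 4 from [5, 4] -> [5]
  satisfied 3 clause(s); 5 remain; assigned so far: [4]
unit clause [5] forces x5=T; simplify:
  drop -5 from [2, -1, -5] -> [2, -1]
  satisfied 1 clause(s); 4 remain; assigned so far: [4, 5]
unit clause [-3] forces x3=F; simplify:
  drop 3 from [-2, 3, -1] -> [-2, -1]
  satisfied 1 clause(s); 3 remain; assigned so far: [3, 4, 5]

Answer: 3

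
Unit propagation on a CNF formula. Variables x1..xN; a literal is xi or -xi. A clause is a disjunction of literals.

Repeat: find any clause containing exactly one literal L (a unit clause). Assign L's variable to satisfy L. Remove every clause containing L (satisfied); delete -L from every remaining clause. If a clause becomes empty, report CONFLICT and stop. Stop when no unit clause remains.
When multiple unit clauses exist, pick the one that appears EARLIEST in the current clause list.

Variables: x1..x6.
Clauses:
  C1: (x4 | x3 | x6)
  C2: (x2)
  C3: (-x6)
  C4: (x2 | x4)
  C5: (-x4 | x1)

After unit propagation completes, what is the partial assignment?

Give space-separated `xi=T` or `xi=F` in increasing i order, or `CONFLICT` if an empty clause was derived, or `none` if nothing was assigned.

Answer: x2=T x6=F

Derivation:
unit clause [2] forces x2=T; simplify:
  satisfied 2 clause(s); 3 remain; assigned so far: [2]
unit clause [-6] forces x6=F; simplify:
  drop 6 from [4, 3, 6] -> [4, 3]
  satisfied 1 clause(s); 2 remain; assigned so far: [2, 6]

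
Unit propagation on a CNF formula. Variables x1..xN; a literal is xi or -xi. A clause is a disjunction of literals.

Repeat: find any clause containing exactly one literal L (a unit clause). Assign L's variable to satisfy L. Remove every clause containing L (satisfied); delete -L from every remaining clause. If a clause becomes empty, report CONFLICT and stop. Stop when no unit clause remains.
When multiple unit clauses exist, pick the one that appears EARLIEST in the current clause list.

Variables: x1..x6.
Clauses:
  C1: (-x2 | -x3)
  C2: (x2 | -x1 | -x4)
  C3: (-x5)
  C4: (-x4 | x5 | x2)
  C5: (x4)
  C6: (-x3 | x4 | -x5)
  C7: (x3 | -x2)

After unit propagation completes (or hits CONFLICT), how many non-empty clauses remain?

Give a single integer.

Answer: 0

Derivation:
unit clause [-5] forces x5=F; simplify:
  drop 5 from [-4, 5, 2] -> [-4, 2]
  satisfied 2 clause(s); 5 remain; assigned so far: [5]
unit clause [4] forces x4=T; simplify:
  drop -4 from [2, -1, -4] -> [2, -1]
  drop -4 from [-4, 2] -> [2]
  satisfied 1 clause(s); 4 remain; assigned so far: [4, 5]
unit clause [2] forces x2=T; simplify:
  drop -2 from [-2, -3] -> [-3]
  drop -2 from [3, -2] -> [3]
  satisfied 2 clause(s); 2 remain; assigned so far: [2, 4, 5]
unit clause [-3] forces x3=F; simplify:
  drop 3 from [3] -> [] (empty!)
  satisfied 1 clause(s); 1 remain; assigned so far: [2, 3, 4, 5]
CONFLICT (empty clause)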